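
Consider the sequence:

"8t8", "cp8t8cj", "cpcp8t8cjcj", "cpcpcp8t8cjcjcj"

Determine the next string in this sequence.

cpcpcpcp8t8cjcjcjcj

Every step adds cp to the front and cj to the end of the previous string.
So the next term is cp·cpcpcp8t8cjcjcj·cj.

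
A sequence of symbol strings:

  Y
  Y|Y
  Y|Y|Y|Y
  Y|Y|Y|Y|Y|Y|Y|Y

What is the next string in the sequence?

Y|Y|Y|Y|Y|Y|Y|Y|Y|Y|Y|Y|Y|Y|Y|Y

Each string is two copies of the previous one joined by '|'.
So the next term is two copies of Y|Y|Y|Y|Y|Y|Y|Y with '|' between the halves.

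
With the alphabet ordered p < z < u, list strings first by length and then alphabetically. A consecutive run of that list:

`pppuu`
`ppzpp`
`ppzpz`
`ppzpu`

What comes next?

Treat ppzpu as a base-3 numeral over the given alphabet and add one, carrying through any trailing u's.

ppzzp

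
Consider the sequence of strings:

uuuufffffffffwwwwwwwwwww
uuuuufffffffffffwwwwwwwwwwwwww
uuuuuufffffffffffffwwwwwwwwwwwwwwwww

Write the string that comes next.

uuuuuuufffffffffffffffwwwwwwwwwwwwwwwwwwww

Reading off run lengths: u runs 4, 5, 6; f runs 9, 11, 13; w runs 11, 14, 17 — each is linear in n, where the shown terms are n = 3, 4, 5.
At n = 6 the blocks have lengths 7, 15, 20.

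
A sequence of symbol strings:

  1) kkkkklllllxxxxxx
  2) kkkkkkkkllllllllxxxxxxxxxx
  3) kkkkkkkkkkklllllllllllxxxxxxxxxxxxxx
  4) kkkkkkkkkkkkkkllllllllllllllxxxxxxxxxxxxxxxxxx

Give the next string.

Term n consists of 3n-1 k's, followed by 3n-1 l's, followed by 4n-2 x's, where the shown terms are n = 2, 3, 4, 5.
At n = 6 the blocks have lengths 17, 17, 22.

kkkkkkkkkkkkkkkkklllllllllllllllllxxxxxxxxxxxxxxxxxxxxxx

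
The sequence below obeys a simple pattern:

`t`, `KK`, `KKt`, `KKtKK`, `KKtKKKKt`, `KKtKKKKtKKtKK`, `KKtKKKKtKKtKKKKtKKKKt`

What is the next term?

From term 3 onward, concatenate the last term with the second-to-last: KK·t = KKt, KKt·KK = KKtKK, …
So term 8 is KKtKKKKtKKtKKKKtKKKKt·KKtKKKKtKKtKK.

KKtKKKKtKKtKKKKtKKKKtKKtKKKKtKKtKK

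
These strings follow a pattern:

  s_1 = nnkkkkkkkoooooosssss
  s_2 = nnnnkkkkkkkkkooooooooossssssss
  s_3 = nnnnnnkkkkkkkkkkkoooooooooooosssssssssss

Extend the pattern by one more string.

Reading off run lengths: n runs 2, 4, 6; k runs 7, 9, 11; o runs 6, 9, 12; s runs 5, 8, 11 — each is linear in n, where the shown terms are n = 2, 3, 4.
Setting n = 5 gives 8, 13, 15, 14 characters in each block.

nnnnnnnnkkkkkkkkkkkkkooooooooooooooossssssssssssss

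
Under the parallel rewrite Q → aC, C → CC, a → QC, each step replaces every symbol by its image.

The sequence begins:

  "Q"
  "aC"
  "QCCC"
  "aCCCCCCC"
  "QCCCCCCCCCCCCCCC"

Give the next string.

Rewriting the 16 symbols of QCCCCCCCCCCCCCCC one by one yields aC CC CC CC CC CC CC CC CC CC CC CC CC CC CC CC; concatenated:

aCCCCCCCCCCCCCCCCCCCCCCCCCCCCCCC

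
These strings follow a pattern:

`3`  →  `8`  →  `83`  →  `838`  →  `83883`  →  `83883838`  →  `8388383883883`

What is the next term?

838838388388383883838

This is a Fibonacci-style word recurrence s(k) = s(k−1)·s(k−2): e.g. 8·3 = 83.
The next term joins 8388383883883 and 83883838.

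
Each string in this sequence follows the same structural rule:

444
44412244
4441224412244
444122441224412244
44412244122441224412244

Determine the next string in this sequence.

Each term is the previous one with 12244 appended.
Applying this once more to 44412244122441224412244:

4441224412244122441224412244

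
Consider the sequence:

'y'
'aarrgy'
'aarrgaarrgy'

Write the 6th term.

Each term is the previous one with aarrg prepended.
From aarrgaarrgy, 3 further steps: aarrgaarrgy → aarrgaarrgaarrgy → aarrgaarrgaarrgaarrgy → (answer).

aarrgaarrgaarrgaarrgaarrgy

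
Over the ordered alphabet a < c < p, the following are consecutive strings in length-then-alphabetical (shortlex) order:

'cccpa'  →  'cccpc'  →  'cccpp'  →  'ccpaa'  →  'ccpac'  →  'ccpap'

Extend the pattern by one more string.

ccpca

Find the rightmost character of ccpap below p, bump it to the next letter, and reset everything to its right to a.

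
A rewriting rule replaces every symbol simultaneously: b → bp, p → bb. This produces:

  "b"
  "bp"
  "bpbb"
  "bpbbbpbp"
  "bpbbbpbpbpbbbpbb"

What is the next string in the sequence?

Applying the rule to each of the 16 symbols of bpbbbpbpbpbbbpbb gives the pieces bp bb bp bp bp bb bp bb bp bb bp bp bp bb bp bp, which concatenate to the answer.

bpbbbpbpbpbbbpbbbpbbbpbpbpbbbpbp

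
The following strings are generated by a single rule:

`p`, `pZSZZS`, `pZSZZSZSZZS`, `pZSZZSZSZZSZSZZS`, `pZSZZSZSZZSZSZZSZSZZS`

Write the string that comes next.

Each term is the previous one with ZSZZS appended.
Applying this once more to pZSZZSZSZZSZSZZSZSZZS:

pZSZZSZSZZSZSZZSZSZZSZSZZS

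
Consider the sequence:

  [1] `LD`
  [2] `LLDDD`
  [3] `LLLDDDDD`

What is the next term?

Term n consists of n L's, followed by 2n-1 D's (n = 1, 2, …).
At n = 4 the blocks have lengths 4, 7.

LLLLDDDDDDD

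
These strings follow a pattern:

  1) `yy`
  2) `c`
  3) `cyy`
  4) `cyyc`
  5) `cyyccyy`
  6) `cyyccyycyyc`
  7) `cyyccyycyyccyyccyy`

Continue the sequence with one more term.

From term 3 onward, concatenate the last term with the second-to-last: c·yy = cyy, cyy·c = cyyc, …
Continuing: cyyccyycyyccyyccyy · cyyccyycyyc gives term 8.

cyyccyycyyccyyccyycyyccyycyyc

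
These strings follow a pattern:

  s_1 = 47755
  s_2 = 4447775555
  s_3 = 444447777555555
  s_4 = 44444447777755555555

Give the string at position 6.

Reading off run lengths: 4 runs 1, 3, 5, 7; 7 runs 2, 3, 4, 5; 5 runs 2, 4, 6, 8 — each is linear in n (n = 1, 2, …).
For term 6, n = 6, so the run lengths are 11, 7, 12.

444444444447777777555555555555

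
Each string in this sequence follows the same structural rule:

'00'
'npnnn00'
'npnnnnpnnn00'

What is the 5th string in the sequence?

The strings grow by a fixed prefix npnnn each time.
From npnnnnpnnn00, 2 further steps: npnnnnpnnn00 → npnnnnpnnnnpnnn00 → (answer).

npnnnnpnnnnpnnnnpnnn00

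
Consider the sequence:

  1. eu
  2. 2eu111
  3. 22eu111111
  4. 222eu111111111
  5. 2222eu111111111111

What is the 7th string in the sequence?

Each term wraps the previous one in 2 on the left and 111 on the right.
From 2222eu111111111111, 2 further steps: 2222eu111111111111 → 22222eu111111111111111 → (answer).

222222eu111111111111111111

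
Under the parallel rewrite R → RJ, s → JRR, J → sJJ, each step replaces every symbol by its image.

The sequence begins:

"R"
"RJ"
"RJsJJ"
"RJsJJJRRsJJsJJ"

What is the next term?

Replace each of the 14 characters of RJsJJJRRsJJsJJ in place — RJ sJJ JRR sJJ sJJ sJJ RJ RJ JRR sJJ sJJ JRR sJJ sJJ — and concatenate.

RJsJJJRRsJJsJJsJJRJRJJRRsJJsJJJRRsJJsJJ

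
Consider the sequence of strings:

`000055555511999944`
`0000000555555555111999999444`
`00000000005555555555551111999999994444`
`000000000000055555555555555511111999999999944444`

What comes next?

0000000000000000555555555555555555111111999999999999444444

The n-th term is 3n-2 0's then 3n 5's then n 1's then 2n 9's then n 4's, where the shown terms are n = 2, 3, 4, 5.
At n = 6 the blocks have lengths 16, 18, 6, 12, 6.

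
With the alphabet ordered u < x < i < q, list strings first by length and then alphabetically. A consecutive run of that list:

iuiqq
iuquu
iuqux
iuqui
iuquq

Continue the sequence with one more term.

iuqxu

The successor of iuquq increments the rightmost position that isn't already q and resets every position after it to u.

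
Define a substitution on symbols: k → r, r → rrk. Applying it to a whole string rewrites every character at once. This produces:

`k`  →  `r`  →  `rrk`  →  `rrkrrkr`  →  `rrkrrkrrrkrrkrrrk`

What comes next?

Rewriting the 17 symbols of rrkrrkrrrkrrkrrrk one by one yields rrk rrk r rrk rrk r rrk rrk rrk r rrk rrk r rrk rrk rrk r; concatenated:

rrkrrkrrrkrrkrrrkrrkrrkrrrkrrkrrrkrrkrrkr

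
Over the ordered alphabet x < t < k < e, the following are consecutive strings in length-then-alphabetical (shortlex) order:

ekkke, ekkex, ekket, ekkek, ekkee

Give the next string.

ekexx

The successor of ekkee increments the rightmost position that isn't already e and resets every position after it to x.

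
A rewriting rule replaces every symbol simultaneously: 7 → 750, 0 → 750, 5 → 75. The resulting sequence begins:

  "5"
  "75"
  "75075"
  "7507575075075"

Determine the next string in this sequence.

7507575075075750757507507575075075

Replace each of the 13 characters of 7507575075075 in place — 750 75 750 750 75 750 75 750 750 75 750 750 75 — and concatenate.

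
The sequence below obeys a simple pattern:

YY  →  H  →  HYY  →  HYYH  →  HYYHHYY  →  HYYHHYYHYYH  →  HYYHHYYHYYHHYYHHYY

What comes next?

This is a Fibonacci-style word recurrence s(k) = s(k−1)·s(k−2): e.g. H·YY = HYY.
The next term joins HYYHHYYHYYHHYYHHYY and HYYHHYYHYYH.

HYYHHYYHYYHHYYHHYYHYYHHYYHYYH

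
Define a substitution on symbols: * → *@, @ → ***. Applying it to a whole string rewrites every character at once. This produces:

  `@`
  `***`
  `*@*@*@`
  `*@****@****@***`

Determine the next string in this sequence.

Applying the rule to each of the 15 symbols of *@****@****@*** gives the pieces *@ *** *@ *@ *@ *@ *** *@ *@ *@ *@ *** *@ *@ *@, which concatenate to the answer.

*@****@*@*@*@****@*@*@*@****@*@*@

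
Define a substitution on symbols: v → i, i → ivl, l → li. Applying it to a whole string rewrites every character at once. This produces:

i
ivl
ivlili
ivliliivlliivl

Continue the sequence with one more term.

Rewriting the 14 symbols of ivliliivlliivl one by one yields ivl i li ivl li ivl ivl i li li ivl ivl i li; concatenated:

ivliliivlliivlivlililiivlivlili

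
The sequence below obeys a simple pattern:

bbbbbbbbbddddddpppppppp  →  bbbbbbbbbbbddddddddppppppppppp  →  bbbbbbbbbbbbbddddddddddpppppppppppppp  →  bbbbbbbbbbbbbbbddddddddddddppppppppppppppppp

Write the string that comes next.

bbbbbbbbbbbbbbbbbddddddddddddddpppppppppppppppppppp

Reading off run lengths: b runs 9, 11, 13, 15; d runs 6, 8, 10, 12; p runs 8, 11, 14, 17 — each is linear in n, where the shown terms are n = 3, 4, 5, 6.
Setting n = 7 gives 17, 14, 20 characters in each block.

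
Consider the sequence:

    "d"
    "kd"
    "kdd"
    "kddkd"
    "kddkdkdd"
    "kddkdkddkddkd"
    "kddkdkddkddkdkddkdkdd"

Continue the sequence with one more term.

From term 3 onward, concatenate the last term with the second-to-last: kd·d = kdd, kdd·kd = kddkd, …
So term 8 is kddkdkddkddkdkddkdkdd·kddkdkddkddkd.

kddkdkddkddkdkddkdkddkddkdkddkddkd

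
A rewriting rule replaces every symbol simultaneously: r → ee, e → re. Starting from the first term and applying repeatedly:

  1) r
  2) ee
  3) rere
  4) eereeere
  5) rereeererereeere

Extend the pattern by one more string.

Replace each of the 16 characters of rereeererereeere in place — ee re ee re re re ee re ee re ee re re re ee re — and concatenate.

eereeererereeereeereeererereeere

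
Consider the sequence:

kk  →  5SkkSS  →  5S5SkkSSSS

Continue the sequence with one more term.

s(k+1) = 5S·s(k)·SS, so each term gains 5S as a prefix and SS as a suffix.
Applying this once more to 5S5SkkSSSS:

5S5S5SkkSSSSSS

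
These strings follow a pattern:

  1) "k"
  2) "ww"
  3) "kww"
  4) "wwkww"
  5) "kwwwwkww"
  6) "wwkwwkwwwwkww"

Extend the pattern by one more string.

kwwwwkwwwwkwwkwwwwkww

Each term (from the third on) is the two preceding terms concatenated in order: term 3 = k·ww = kww.
The next term joins kwwwwkww and wwkwwkwwwwkww.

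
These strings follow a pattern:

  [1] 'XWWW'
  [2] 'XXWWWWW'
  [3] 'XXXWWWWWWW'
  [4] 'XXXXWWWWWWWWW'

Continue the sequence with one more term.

XXXXXWWWWWWWWWWW

The n-th term is n X's then 2n+1 W's (n = 1, 2, …).
At n = 5 the blocks have lengths 5, 11.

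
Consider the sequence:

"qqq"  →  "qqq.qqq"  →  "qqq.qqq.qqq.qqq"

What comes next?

qqq.qqq.qqq.qqq.qqq.qqq.qqq.qqq

Every step duplicates the string with '.' between the halves.
One more doubling of qqq.qqq.qqq.qqq gives the answer.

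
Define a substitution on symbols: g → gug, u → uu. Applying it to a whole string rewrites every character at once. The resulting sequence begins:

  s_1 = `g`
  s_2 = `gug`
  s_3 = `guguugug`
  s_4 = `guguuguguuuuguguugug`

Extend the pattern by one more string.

Rewriting the 20 symbols of guguuguguuuuguguugug one by one yields gug uu gug uu uu gug uu gug uu uu uu uu gug uu gug uu uu gug uu gug; concatenated:

guguuguguuuuguguuguguuuuuuuuguguuguguuuuguguugug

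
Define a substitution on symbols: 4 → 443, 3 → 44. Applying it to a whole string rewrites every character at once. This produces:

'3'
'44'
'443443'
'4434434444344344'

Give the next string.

Rewriting the 16 symbols of 4434434444344344 one by one yields 443 443 44 443 443 44 443 443 443 443 44 443 443 44 443 443; concatenated:

44344344443443444434434434434444344344443443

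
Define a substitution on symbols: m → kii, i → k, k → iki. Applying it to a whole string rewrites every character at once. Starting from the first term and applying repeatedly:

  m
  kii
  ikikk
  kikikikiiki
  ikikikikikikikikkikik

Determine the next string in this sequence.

Applying the rule to each of the 21 symbols of ikikikikikikikikkikik gives the pieces k iki k iki k iki k iki k iki k iki k iki k iki iki k iki k iki, which concatenate to the answer.

kikikikikikikikikikikikikikikikiikikikikiki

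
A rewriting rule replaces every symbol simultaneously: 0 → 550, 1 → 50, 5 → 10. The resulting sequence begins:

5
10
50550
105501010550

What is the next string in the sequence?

50550101055050550505501010550

Apply φ to 105501010550 symbol by symbol: 1→50, 0→550, 5→10, 5→10, 0→550, 1→50, 0→550, 1→50, 0→550, 5→10, 5→10, 0→550; joined: 50 550 10 10 550 50 550 50 550 10 10 550.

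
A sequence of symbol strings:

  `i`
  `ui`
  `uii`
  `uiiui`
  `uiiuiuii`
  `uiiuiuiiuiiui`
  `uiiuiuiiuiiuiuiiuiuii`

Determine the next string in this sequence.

From term 3 onward, concatenate the last term with the second-to-last: ui·i = uii, uii·ui = uiiui, …
The next term joins uiiuiuiiuiiuiuiiuiuii and uiiuiuiiuiiui.

uiiuiuiiuiiuiuiiuiuiiuiiuiuiiuiiui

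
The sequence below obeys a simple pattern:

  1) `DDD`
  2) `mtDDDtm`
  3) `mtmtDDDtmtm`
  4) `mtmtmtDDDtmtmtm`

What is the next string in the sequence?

Every step adds mt to the front and tm to the end of the previous string.
One more step from mtmtmtDDDtmtmtm gives the answer.

mtmtmtmtDDDtmtmtmtm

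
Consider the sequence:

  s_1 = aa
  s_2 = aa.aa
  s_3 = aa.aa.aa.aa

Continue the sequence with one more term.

Each string is two copies of the previous one joined by '.'.
So the next term is two copies of aa.aa.aa.aa with '.' between the halves.

aa.aa.aa.aa.aa.aa.aa.aa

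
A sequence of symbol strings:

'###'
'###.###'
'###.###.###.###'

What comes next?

Each string is two copies of the previous one joined by '.'.
Doubling ###.###.###.### with '.' between the halves:

###.###.###.###.###.###.###.###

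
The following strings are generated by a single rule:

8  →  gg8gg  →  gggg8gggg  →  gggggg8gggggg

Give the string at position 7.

Each term wraps the previous one in gg on the left and gg on the right.
From gggggg8gggggg, 3 further steps: gggggg8gggggg → gggggggg8gggggggg → gggggggggg8gggggggggg → (answer).

gggggggggggg8gggggggggggg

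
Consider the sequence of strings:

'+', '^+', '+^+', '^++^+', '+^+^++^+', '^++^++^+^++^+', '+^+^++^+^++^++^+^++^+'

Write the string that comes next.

^++^++^+^++^++^+^++^+^++^++^+^++^+

Each term (from the third on) is the two preceding terms concatenated in order: term 3 = +·^+ = +^+.
Continuing: ^++^++^+^++^+ · +^+^++^+^++^++^+^++^+ gives term 8.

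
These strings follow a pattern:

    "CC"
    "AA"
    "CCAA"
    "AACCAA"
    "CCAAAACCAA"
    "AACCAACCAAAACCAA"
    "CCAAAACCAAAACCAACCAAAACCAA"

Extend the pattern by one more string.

AACCAACCAAAACCAACCAAAACCAAAACCAACCAAAACCAA

From term 3 onward, concatenate the second-to-last term with the last: CC·AA = CCAA, AA·CCAA = AACCAA, …
The next term joins AACCAACCAAAACCAA and CCAAAACCAAAACCAACCAAAACCAA.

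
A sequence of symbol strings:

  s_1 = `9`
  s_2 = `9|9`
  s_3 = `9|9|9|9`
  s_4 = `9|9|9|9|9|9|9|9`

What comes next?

s(k+1) = s(k)·|·s(k) — each term doubles the last with '|' between the halves.
So the next term is two copies of 9|9|9|9|9|9|9|9 with '|' between the halves.

9|9|9|9|9|9|9|9|9|9|9|9|9|9|9|9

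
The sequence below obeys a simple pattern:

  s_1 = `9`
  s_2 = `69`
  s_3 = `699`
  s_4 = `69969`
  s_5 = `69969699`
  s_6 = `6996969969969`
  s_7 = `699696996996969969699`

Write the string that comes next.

Each term (from the third on) is the previous term followed by the one before it: term 3 = 69·9 = 699.
Continuing: 699696996996969969699 · 6996969969969 gives term 8.

6996969969969699696996996969969969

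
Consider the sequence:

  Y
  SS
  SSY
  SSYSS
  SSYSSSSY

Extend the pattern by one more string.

From term 3 onward, concatenate the last term with the second-to-last: SS·Y = SSY, SSY·SS = SSYSS, …
So term 6 is SSYSSSSY·SSYSS.

SSYSSSSYSSYSS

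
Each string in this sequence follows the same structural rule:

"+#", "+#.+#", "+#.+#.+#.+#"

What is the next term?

s(k+1) = s(k)·.·s(k) — each term doubles the last with '.' between the halves.
So the next term is two copies of +#.+#.+#.+# with '.' between the halves.

+#.+#.+#.+#.+#.+#.+#.+#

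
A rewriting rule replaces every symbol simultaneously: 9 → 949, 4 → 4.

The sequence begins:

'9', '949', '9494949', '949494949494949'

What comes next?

φ(949494949494949) expands symbol-by-symbol to 949 4 949 4 949 4 949 4 949 4 949 4 949 4 949; joining the 15 pieces gives the next term.

9494949494949494949494949494949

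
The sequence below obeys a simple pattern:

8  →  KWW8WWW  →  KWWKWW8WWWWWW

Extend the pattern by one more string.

Every step adds KWW to the front and WWW to the end of the previous string.
So the next term is KWW·KWWKWW8WWWWWW·WWW.

KWWKWWKWW8WWWWWWWWW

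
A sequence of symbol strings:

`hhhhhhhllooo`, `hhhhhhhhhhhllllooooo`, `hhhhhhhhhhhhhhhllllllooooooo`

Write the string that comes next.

hhhhhhhhhhhhhhhhhhhllllllllooooooooo

Term n consists of 4n+3 h's, followed by 2n l's, followed by 2n+1 o's (n = 1, 2, …).
For the next term, n = 4, so the run lengths are 19, 8, 9.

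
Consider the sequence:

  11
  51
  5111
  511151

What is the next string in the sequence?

This is a Fibonacci-style word recurrence s(k) = s(k−1)·s(k−2): e.g. 51·11 = 5111.
Continuing: 511151 · 5111 gives term 5.

5111515111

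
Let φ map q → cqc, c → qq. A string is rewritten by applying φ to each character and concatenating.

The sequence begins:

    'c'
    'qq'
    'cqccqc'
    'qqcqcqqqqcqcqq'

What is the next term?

Rewriting the 14 symbols of qqcqcqqqqcqcqq one by one yields cqc cqc qq cqc qq cqc cqc cqc cqc qq cqc qq cqc cqc; concatenated:

cqccqcqqcqcqqcqccqccqccqcqqcqcqqcqccqc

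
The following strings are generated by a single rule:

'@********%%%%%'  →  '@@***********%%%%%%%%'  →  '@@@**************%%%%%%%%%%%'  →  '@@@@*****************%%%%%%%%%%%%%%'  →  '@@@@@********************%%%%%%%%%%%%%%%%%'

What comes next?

Reading off run lengths: @ runs 1, 2, 3, 4, 5; * runs 8, 11, 14, 17, 20; % runs 5, 8, 11, 14, 17 — each is linear in n, where the shown terms are n = 2, 3, 4, 5, 6.
For the next term, n = 7, so the run lengths are 6, 23, 20.

@@@@@@***********************%%%%%%%%%%%%%%%%%%%%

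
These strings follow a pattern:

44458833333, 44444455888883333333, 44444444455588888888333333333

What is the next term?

44444444444455558888888888833333333333

Term n consists of 3n 4's, followed by n 5's, followed by 3n-1 8's, followed by 2n+3 3's (n = 1, 2, …).
For the next term, n = 4, so the run lengths are 12, 4, 11, 11.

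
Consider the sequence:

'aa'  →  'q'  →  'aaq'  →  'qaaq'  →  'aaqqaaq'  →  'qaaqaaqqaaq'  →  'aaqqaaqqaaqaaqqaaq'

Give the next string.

Each term (from the third on) is the two preceding terms concatenated in order: term 3 = aa·q = aaq.
The next term joins qaaqaaqqaaq and aaqqaaqqaaqaaqqaaq.

qaaqaaqqaaqaaqqaaqqaaqaaqqaaq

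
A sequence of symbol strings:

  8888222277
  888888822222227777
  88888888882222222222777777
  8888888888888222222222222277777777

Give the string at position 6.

88888888888888888882222222222222222222777777777777

Each string has the form 8^{3n-2} 2^{3n-2} 7^{2n-2}, where the shown terms are n = 2, 3, 4, 5.
At n = 7 the blocks have lengths 19, 19, 12.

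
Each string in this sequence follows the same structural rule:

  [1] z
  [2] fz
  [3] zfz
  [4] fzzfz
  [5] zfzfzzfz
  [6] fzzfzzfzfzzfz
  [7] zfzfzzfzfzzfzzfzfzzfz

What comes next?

Each term (from the third on) is the two preceding terms concatenated in order: term 3 = z·fz = zfz.
Continuing: fzzfzzfzfzzfz · zfzfzzfzfzzfzzfzfzzfz gives term 8.

fzzfzzfzfzzfzzfzfzzfzfzzfzzfzfzzfz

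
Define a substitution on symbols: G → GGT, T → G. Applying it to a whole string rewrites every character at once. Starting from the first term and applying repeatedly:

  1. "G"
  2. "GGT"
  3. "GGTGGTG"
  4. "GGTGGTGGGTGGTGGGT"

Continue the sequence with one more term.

GGTGGTGGGTGGTGGGTGGTGGTGGGTGGTGGGTGGTGGTG

φ(GGTGGTGGGTGGTGGGT) expands symbol-by-symbol to GGT GGT G GGT GGT G GGT GGT GGT G GGT GGT G GGT GGT GGT G; joining the 17 pieces gives the next term.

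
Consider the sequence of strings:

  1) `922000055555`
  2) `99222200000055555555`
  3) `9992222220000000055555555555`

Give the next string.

Reading off run lengths: 9 runs 1, 2, 3; 2 runs 2, 4, 6; 0 runs 4, 6, 8; 5 runs 5, 8, 11 — each is linear in n (n = 1, 2, …).
For the next term, n = 4, so the run lengths are 4, 8, 10, 14.

999922222222000000000055555555555555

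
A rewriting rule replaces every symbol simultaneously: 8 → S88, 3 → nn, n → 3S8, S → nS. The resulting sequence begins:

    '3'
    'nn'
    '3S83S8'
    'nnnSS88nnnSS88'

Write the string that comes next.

Replace each of the 14 characters of nnnSS88nnnSS88 in place — 3S8 3S8 3S8 nS nS S88 S88 3S8 3S8 3S8 nS nS S88 S88 — and concatenate.

3S83S83S8nSnSS88S883S83S83S8nSnSS88S88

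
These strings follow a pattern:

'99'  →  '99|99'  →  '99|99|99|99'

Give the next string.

Each string is two copies of the previous one joined by '|'.
Doubling 99|99|99|99 with '|' between the halves:

99|99|99|99|99|99|99|99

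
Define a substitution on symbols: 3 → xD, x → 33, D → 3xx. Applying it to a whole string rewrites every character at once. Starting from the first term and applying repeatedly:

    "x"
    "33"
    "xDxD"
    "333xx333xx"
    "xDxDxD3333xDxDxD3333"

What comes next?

Applying the rule to each of the 20 symbols of xDxDxD3333xDxDxD3333 gives the pieces 33 3xx 33 3xx 33 3xx xD xD xD xD 33 3xx 33 3xx 33 3xx xD xD xD xD, which concatenate to the answer.

333xx333xx333xxxDxDxDxD333xx333xx333xxxDxDxDxD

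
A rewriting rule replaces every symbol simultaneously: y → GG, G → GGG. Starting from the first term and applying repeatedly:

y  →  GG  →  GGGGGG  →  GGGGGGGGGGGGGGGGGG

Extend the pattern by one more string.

Replace each of the 18 characters of GGGGGGGGGGGGGGGGGG in place — GGG GGG GGG GGG GGG GGG GGG GGG GGG GGG GGG GGG GGG GGG GGG GGG GGG GGG — and concatenate.

GGGGGGGGGGGGGGGGGGGGGGGGGGGGGGGGGGGGGGGGGGGGGGGGGGGGGG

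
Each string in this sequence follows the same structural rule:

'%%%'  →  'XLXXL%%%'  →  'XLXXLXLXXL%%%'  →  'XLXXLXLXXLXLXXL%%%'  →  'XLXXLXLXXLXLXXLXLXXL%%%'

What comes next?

XLXXLXLXXLXLXXLXLXXLXLXXL%%%

Every step adds XLXXL at the front: s(k+1) = XLXXL·s(k).
So the next term is XLXXL·XLXXLXLXXLXLXXLXLXXL%%%.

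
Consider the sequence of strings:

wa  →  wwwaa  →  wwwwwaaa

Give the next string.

wwwwwwwaaaa

Term n consists of 2n-1 w's, followed by n a's (n = 1, 2, …).
For the next term, n = 4, so the run lengths are 7, 4.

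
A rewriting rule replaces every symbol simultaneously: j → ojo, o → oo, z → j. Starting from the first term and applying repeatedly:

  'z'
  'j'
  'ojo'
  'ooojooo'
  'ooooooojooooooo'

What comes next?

Applying the rule to each of the 15 symbols of ooooooojooooooo gives the pieces oo oo oo oo oo oo oo ojo oo oo oo oo oo oo oo, which concatenate to the answer.

ooooooooooooooojooooooooooooooo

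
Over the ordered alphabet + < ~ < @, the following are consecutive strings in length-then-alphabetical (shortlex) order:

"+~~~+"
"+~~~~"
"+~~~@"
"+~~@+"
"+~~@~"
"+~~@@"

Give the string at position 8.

+~@+~

Stepping forward 2 times from +~~@@: +~~@@ → +~@++, then the target.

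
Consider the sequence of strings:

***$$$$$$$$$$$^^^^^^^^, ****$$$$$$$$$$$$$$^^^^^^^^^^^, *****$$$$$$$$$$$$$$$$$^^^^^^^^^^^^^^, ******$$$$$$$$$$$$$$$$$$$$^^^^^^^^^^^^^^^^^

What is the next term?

Each string has the form *^{n} $^{3n+2} ^^{3n-1}, where the shown terms are n = 3, 4, 5, 6.
For the next term, n = 7, so the run lengths are 7, 23, 20.

*******$$$$$$$$$$$$$$$$$$$$$$$^^^^^^^^^^^^^^^^^^^^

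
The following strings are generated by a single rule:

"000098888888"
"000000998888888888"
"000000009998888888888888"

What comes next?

The n-th term is 2n 0's then n-1 9's then 3n+1 8's, where the shown terms are n = 2, 3, 4.
Setting n = 5 gives 10, 4, 16 characters in each block.

000000000099998888888888888888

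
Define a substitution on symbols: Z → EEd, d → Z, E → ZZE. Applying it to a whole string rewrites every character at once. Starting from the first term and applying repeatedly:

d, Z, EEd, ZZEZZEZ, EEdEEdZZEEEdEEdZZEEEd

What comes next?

ZZEZZEZZZEZZEZEEdEEdZZEZZEZZEZZZEZZEZEEdEEdZZEZZEZZEZ

Applying the rule to each of the 21 symbols of EEdEEdZZEEEdEEdZZEEEd gives the pieces ZZE ZZE Z ZZE ZZE Z EEd EEd ZZE ZZE ZZE Z ZZE ZZE Z EEd EEd ZZE ZZE ZZE Z, which concatenate to the answer.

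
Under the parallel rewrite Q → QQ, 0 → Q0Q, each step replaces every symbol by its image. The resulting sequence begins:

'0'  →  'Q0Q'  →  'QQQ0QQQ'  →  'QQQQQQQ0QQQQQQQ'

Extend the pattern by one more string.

Applying the rule to each of the 15 symbols of QQQQQQQ0QQQQQQQ gives the pieces QQ QQ QQ QQ QQ QQ QQ Q0Q QQ QQ QQ QQ QQ QQ QQ, which concatenate to the answer.

QQQQQQQQQQQQQQQ0QQQQQQQQQQQQQQQ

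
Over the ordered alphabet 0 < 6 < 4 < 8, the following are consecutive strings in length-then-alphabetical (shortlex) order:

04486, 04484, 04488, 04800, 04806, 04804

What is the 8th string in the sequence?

Advancing 2 positions from 04804 through 04804 → 04808 reaches term 8.

04860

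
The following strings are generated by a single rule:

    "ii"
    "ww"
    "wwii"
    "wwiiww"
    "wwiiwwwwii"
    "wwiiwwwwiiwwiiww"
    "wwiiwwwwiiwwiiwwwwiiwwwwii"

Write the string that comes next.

This is a Fibonacci-style word recurrence s(k) = s(k−1)·s(k−2): e.g. ww·ii = wwii.
So term 8 is wwiiwwwwiiwwiiwwwwiiwwwwii·wwiiwwwwiiwwiiww.

wwiiwwwwiiwwiiwwwwiiwwwwiiwwiiwwwwiiwwiiww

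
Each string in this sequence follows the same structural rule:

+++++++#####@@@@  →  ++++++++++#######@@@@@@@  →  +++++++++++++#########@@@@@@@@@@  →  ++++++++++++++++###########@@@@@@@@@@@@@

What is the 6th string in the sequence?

++++++++++++++++++++++###############@@@@@@@@@@@@@@@@@@@

Term n consists of 3n+1 +'s, followed by 2n+1 #'s, followed by 3n-2 @'s, where the shown terms are n = 2, 3, 4, 5.
For term 6, n = 7, so the run lengths are 22, 15, 19.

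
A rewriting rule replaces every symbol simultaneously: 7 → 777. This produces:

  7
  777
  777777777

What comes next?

777777777777777777777777777

Expanding 777777777: 7→777, 7→777, 7→777, 7→777, 7→777, 7→777, 7→777, 7→777, 7→777. Concatenated: 777 777 777 777 777 777 777 777 777.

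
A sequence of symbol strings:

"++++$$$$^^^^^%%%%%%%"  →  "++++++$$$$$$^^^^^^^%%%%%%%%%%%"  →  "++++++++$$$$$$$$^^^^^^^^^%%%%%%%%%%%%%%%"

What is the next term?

The n-th term is 2n +'s then 2n $'s then 2n+1 ^'s then 4n-1 %'s, where the shown terms are n = 2, 3, 4.
Setting n = 5 gives 10, 10, 11, 19 characters in each block.

++++++++++$$$$$$$$$$^^^^^^^^^^^%%%%%%%%%%%%%%%%%%%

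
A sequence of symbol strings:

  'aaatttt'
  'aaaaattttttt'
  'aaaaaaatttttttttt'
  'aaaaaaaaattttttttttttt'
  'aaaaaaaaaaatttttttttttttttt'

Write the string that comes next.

Each string has the form a^{2n+1} t^{3n+1} (n = 1, 2, …).
Setting n = 6 gives 13, 19 characters in each block.

aaaaaaaaaaaaattttttttttttttttttt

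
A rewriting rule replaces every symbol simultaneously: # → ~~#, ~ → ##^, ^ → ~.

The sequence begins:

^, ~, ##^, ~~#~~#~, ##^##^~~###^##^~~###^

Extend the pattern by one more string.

Applying the rule to each of the 21 symbols of ##^##^~~###^##^~~###^ gives the pieces ~~# ~~# ~ ~~# ~~# ~ ##^ ##^ ~~# ~~# ~~# ~ ~~# ~~# ~ ##^ ##^ ~~# ~~# ~~# ~, which concatenate to the answer.

~~#~~#~~~#~~#~##^##^~~#~~#~~#~~~#~~#~##^##^~~#~~#~~#~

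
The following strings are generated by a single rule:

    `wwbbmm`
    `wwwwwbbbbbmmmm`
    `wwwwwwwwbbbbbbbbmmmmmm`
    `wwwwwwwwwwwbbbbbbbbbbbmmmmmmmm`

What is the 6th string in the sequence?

wwwwwwwwwwwwwwwwwbbbbbbbbbbbbbbbbbmmmmmmmmmmmm

Each string has the form w^{3n-1} b^{3n-1} m^{2n} (n = 1, 2, …).
For term 6, n = 6, so the run lengths are 17, 17, 12.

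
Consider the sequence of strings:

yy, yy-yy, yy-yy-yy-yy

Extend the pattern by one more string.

s(k+1) = s(k)·-·s(k) — each term doubles the last with '-' between the halves.
So the next term is two copies of yy-yy-yy-yy with '-' between the halves.

yy-yy-yy-yy-yy-yy-yy-yy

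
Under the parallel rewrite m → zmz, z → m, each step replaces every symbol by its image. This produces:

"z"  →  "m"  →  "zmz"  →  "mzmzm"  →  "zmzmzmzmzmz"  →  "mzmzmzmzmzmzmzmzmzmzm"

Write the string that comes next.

Rewriting the 21 symbols of mzmzmzmzmzmzmzmzmzmzm one by one yields zmz m zmz m zmz m zmz m zmz m zmz m zmz m zmz m zmz m zmz m zmz; concatenated:

zmzmzmzmzmzmzmzmzmzmzmzmzmzmzmzmzmzmzmzmzmz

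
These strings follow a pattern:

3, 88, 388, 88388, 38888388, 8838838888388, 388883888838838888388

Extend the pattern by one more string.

Each term (from the third on) is the two preceding terms concatenated in order: term 3 = 3·88 = 388.
So term 8 is 8838838888388·388883888838838888388.

8838838888388388883888838838888388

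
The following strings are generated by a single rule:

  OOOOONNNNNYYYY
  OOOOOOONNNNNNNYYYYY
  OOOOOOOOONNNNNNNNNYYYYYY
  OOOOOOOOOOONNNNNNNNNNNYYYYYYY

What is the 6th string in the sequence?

OOOOOOOOOOOOOOONNNNNNNNNNNNNNNYYYYYYYYY

The n-th term is 2n+1 O's then 2n+1 N's then n+2 Y's, where the shown terms are n = 2, 3, 4, 5.
Setting n = 7 gives 15, 15, 9 characters in each block.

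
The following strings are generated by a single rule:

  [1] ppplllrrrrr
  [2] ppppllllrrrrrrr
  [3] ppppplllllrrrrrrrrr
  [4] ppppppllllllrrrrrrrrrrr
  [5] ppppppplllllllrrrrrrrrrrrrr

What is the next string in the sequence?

The n-th term is n p's then n l's then 2n-1 r's, where the shown terms are n = 3, 4, 5, 6, 7.
Setting n = 8 gives 8, 8, 15 characters in each block.

ppppppppllllllllrrrrrrrrrrrrrrr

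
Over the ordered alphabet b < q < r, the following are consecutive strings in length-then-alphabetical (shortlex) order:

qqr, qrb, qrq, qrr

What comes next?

rbb

Find the rightmost character of qrr below r, bump it to the next letter, and reset everything to its right to b.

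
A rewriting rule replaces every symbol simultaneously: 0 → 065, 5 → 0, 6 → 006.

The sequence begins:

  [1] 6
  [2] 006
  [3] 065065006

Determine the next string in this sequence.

Apply φ to 065065006 symbol by symbol: 0→065, 6→006, 5→0, 0→065, 6→006, 5→0, 0→065, 0→065, 6→006; joined: 065 006 0 065 006 0 065 065 006.

06500600650060065065006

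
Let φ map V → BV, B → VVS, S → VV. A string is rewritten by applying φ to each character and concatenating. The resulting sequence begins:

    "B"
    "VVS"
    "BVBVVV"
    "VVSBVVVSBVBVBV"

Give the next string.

Rewriting the 14 symbols of VVSBVVVSBVBVBV one by one yields BV BV VV VVS BV BV BV VV VVS BV VVS BV VVS BV; concatenated:

BVBVVVVVSBVBVBVVVVVSBVVVSBVVVSBV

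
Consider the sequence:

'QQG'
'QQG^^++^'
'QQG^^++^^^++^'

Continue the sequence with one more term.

Each term is the previous one with ^^++^ appended.
Applying this once more to QQG^^++^^^++^:

QQG^^++^^^++^^^++^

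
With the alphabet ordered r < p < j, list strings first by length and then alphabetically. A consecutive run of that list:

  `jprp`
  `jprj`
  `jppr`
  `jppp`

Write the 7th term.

Continuing the enumeration 3 steps past jppp: jppp → jppj → jpjr → (answer).

jpjp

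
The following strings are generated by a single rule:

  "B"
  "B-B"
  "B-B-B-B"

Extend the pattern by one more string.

B-B-B-B-B-B-B-B

Every step duplicates the string with '-' between the halves.
One more doubling of B-B-B-B gives the answer.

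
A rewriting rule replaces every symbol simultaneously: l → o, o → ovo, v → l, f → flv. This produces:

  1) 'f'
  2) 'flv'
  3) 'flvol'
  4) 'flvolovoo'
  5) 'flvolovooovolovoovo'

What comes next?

φ(flvolovooovolovoovo) expands symbol-by-symbol to flv o l ovo o ovo l ovo ovo ovo l ovo o ovo l ovo ovo l ovo; joining the 19 pieces gives the next term.

flvolovooovolovoovoovolovooovolovoovolovo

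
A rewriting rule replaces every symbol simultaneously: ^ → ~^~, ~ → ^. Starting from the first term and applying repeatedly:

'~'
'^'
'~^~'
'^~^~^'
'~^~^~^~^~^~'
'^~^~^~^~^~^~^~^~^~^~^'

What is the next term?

Replace each of the 21 characters of ^~^~^~^~^~^~^~^~^~^~^ in place — ~^~ ^ ~^~ ^ ~^~ ^ ~^~ ^ ~^~ ^ ~^~ ^ ~^~ ^ ~^~ ^ ~^~ ^ ~^~ ^ ~^~ — and concatenate.

~^~^~^~^~^~^~^~^~^~^~^~^~^~^~^~^~^~^~^~^~^~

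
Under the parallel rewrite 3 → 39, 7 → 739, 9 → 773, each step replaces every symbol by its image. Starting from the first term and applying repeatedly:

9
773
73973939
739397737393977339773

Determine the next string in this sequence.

φ(739397737393977339773) expands symbol-by-symbol to 739 39 773 39 773 739 739 39 739 39 773 39 773 739 739 39 39 773 739 739 39; joining the 21 pieces gives the next term.

7393977339773739739397393977339773739739393977373973939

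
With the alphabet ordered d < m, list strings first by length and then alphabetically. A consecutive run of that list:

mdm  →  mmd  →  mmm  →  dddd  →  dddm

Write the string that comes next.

ddmd

The successor of dddm increments the rightmost position that isn't already m and resets every position after it to d.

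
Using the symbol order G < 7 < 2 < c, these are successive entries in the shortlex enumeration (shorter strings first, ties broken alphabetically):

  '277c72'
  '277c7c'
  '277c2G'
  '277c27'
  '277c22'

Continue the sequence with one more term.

277c2c

Find the rightmost character of 277c22 below c, bump it to the next letter, and reset everything to its right to G.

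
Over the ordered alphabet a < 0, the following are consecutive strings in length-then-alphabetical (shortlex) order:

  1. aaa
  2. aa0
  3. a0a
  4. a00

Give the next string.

The successor of a00 increments the rightmost position that isn't already 0 and resets every position after it to a.

0aa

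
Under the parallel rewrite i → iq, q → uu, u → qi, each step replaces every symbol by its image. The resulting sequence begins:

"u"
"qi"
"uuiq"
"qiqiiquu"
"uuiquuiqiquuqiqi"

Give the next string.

φ(uuiquuiqiquuqiqi) expands symbol-by-symbol to qi qi iq uu qi qi iq uu iq uu qi qi uu iq uu iq; joining the 16 pieces gives the next term.

qiqiiquuqiqiiquuiquuqiqiuuiquuiq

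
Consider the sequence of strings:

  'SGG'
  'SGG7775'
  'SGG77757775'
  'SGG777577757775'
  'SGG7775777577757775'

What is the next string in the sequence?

Every step adds 7775 to the end: s(k+1) = s(k)·7775.
One more step from SGG7775777577757775 gives the answer.

SGG77757775777577757775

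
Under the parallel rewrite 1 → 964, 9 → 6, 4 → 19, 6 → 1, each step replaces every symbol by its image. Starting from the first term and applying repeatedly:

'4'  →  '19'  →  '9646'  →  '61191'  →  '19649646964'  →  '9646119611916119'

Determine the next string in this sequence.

Replace each of the 16 characters of 9646119611916119 in place — 6 1 19 1 964 964 6 1 964 964 6 964 1 964 964 6 — and concatenate.

6119196496461964964696419649646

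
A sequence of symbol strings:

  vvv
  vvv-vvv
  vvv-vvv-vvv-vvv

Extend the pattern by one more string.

vvv-vvv-vvv-vvv-vvv-vvv-vvv-vvv

Each string is two copies of the previous one joined by '-'.
One more doubling of vvv-vvv-vvv-vvv gives the answer.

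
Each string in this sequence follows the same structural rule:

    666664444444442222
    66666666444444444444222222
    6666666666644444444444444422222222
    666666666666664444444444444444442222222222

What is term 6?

Each string has the form 6^{3n-1} 4^{3n+3} 2^{2n}, where the shown terms are n = 2, 3, 4, 5.
For term 6, n = 7, so the run lengths are 20, 24, 14.

6666666666666666666644444444444444444444444422222222222222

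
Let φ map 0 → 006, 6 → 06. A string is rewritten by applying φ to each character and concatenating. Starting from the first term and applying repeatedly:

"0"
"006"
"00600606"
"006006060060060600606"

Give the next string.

Replace each of the 21 characters of 006006060060060600606 in place — 006 006 06 006 006 06 006 06 006 006 06 006 006 06 006 06 006 006 06 006 06 — and concatenate.

0060060600600606006060060060600600606006060060060600606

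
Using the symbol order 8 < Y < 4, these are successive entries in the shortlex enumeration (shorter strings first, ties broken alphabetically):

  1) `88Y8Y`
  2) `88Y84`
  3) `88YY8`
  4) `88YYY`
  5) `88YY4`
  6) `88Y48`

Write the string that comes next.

88Y4Y

Treat 88Y48 as a base-3 numeral over the given alphabet and add one, carrying through any trailing 4's.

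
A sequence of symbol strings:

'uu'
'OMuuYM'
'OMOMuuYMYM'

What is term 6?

OMOMOMOMOMuuYMYMYMYMYM

s(k+1) = OM·s(k)·YM, so each term gains OM as a prefix and YM as a suffix.
From OMOMuuYMYM, 3 further steps: OMOMuuYMYM → OMOMOMuuYMYMYM → OMOMOMOMuuYMYMYMYM → (answer).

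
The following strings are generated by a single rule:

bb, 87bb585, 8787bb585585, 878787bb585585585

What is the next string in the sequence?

Each term wraps the previous one in 87 on the left and 585 on the right.
So the next term is 87·878787bb585585585·585.

87878787bb585585585585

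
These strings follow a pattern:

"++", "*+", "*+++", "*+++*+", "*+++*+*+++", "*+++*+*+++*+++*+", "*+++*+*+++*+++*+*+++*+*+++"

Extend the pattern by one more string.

Each term (from the third on) is the previous term followed by the one before it: term 3 = *+·++ = *+++.
So term 8 is *+++*+*+++*+++*+*+++*+*+++·*+++*+*+++*+++*+.

*+++*+*+++*+++*+*+++*+*+++*+++*+*+++*+++*+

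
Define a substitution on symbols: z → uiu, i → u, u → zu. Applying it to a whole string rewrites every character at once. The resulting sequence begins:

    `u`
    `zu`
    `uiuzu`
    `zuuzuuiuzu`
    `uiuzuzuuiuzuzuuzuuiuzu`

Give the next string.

Applying the rule to each of the 22 symbols of uiuzuzuuiuzuzuuzuuiuzu gives the pieces zu u zu uiu zu uiu zu zu u zu uiu zu uiu zu zu uiu zu zu u zu uiu zu, which concatenate to the answer.

zuuzuuiuzuuiuzuzuuzuuiuzuuiuzuzuuiuzuzuuzuuiuzu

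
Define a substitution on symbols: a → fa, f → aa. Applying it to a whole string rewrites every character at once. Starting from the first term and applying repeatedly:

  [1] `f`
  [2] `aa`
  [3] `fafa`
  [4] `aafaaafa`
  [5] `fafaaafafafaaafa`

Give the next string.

aafaaafafafaaafaaafaaafafafaaafa

Applying the rule to each of the 16 symbols of fafaaafafafaaafa gives the pieces aa fa aa fa fa fa aa fa aa fa aa fa fa fa aa fa, which concatenate to the answer.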